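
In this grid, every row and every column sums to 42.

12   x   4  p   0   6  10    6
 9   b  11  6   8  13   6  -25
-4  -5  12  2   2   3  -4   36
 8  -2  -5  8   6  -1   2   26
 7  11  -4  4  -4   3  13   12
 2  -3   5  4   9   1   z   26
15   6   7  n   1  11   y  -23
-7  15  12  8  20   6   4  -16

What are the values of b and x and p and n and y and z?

Row 2 has 9 + 11 + 6 + 8 + 13 + 6 − 25 = 28; the blank must be 42 − 28 = 14.
Column 2 has 14 − 5 − 2 + 11 − 3 + 6 + 15 = 36; the blank must be 42 − 36 = 6.
Row 1 has 12 + 6 + 4 + 0 + 6 + 10 + 6 = 44; the blank must be 42 − 44 = -2.
Row 6 has 2 − 3 + 5 + 4 + 9 + 1 + 26 = 44; the blank must be 42 − 44 = -2.
Column 7 has 10 + 6 − 4 + 2 + 13 − 2 + 4 = 29; the blank must be 42 − 29 = 13.
Row 7 has 15 + 6 + 7 + 1 + 11 + 13 − 23 = 30; the blank must be 42 − 30 = 12.

b = 14, x = 6, p = -2, n = 12, y = 13, z = -2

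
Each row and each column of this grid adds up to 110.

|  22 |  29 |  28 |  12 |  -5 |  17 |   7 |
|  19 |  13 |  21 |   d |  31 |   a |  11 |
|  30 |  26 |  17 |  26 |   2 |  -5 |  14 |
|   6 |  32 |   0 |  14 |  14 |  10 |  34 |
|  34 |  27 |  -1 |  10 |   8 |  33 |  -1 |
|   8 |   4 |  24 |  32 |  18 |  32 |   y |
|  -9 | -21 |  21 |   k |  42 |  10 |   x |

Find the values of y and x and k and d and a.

y = -8, x = 53, k = 14, d = 2, a = 13

The known cells in column 6 total 97, leaving 110 − 97 = 13 for the blank.
The known cells in row 6 total 118, leaving 110 − 118 = -8 for the blank.
The known cells in column 7 total 57, leaving 110 − 57 = 53 for the blank.
The known cells in row 7 total 96, leaving 110 − 96 = 14 for the blank.
The known cells in row 2 total 108, leaving 110 − 108 = 2 for the blank.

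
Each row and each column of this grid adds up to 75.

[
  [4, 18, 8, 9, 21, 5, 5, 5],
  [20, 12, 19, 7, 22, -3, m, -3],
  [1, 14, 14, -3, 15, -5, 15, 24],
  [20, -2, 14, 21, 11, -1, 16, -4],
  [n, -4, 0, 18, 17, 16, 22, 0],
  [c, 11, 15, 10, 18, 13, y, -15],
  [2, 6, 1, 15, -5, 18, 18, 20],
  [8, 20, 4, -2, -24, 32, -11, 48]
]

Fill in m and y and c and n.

Row 2: 20 + 12 + 19 + 7 + 22 − 3 − 3 = 74, so its missing entry is 75 − 74 = 1.
Row 5: -4 + 0 + 18 + 17 + 16 + 22 + 0 = 69, so its missing entry is 75 − 69 = 6.
Column 1: 4 + 20 + 1 + 20 + 6 + 2 + 8 = 61, so its missing entry is 75 − 61 = 14.
Row 6: 14 + 11 + 15 + 10 + 18 + 13 − 15 = 66, so its missing entry is 75 − 66 = 9.

m = 1, y = 9, c = 14, n = 6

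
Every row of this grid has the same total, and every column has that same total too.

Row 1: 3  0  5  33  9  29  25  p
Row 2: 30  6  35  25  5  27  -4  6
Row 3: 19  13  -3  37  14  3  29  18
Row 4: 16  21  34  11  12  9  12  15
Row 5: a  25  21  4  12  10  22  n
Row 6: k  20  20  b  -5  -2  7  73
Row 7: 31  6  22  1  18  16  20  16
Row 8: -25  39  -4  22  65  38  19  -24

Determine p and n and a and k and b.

p = 26, n = 0, a = 36, k = 20, b = -3

Rows 2 and 3 both sum to 130, so that's the common total.
The known cells in row 1 total 104, leaving 130 − 104 = 26 for the blank.
The known cells in column 4 total 133, leaving 130 − 133 = -3 for the blank.
The known cells in row 6 total 110, leaving 130 − 110 = 20 for the blank.
The known cells in column 1 total 94, leaving 130 − 94 = 36 for the blank.
The known cells in row 5 total 130, leaving 130 − 130 = 0 for the blank.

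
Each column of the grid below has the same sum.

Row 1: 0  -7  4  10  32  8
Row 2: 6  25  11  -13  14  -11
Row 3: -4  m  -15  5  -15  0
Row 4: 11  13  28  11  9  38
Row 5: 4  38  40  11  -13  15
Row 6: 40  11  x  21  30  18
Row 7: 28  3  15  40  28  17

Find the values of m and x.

m = 2, x = 2

Column 1 sums to 85 and so does column 5; that's the common total.
In column 2 the known cells total 83, leaving 85 − 83 = 2.
In column 3 the known cells total 83, leaving 85 − 83 = 2.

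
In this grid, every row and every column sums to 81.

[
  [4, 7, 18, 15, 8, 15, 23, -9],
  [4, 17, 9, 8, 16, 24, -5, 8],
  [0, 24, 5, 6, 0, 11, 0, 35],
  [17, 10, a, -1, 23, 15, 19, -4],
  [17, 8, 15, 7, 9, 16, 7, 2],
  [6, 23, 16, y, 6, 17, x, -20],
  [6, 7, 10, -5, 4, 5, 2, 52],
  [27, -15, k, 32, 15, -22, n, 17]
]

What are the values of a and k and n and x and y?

a = 2, k = 6, n = 21, x = 14, y = 19

Column 4: 15 + 8 + 6 − 1 + 7 − 5 + 32 = 62, so its missing entry is 81 − 62 = 19.
Row 6: 6 + 23 + 16 + 19 + 6 + 17 − 20 = 67, so its missing entry is 81 − 67 = 14.
Column 7: 23 − 5 + 0 + 19 + 7 + 14 + 2 = 60, so its missing entry is 81 − 60 = 21.
Row 8: 27 − 15 + 32 + 15 − 22 + 21 + 17 = 75, so its missing entry is 81 − 75 = 6.
Row 4: 17 + 10 − 1 + 23 + 15 + 19 − 4 = 79, so its missing entry is 81 − 79 = 2.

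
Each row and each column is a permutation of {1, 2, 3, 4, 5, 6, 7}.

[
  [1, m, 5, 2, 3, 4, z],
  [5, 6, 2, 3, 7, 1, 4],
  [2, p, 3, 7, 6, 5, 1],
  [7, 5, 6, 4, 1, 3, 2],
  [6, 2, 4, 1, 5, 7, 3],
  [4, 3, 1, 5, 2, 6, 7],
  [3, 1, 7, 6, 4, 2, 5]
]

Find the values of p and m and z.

p = 4, m = 7, z = 6

For row 3, column 2: row 3 already has {1, 2, 3, 5, 6, 7}; that leaves 4.
At (row 1, col 2): column 2 already has {1, 2, 3, 4, 5, 6}, so the value is 7.
For row 1, column 7: row 1 already has {1, 2, 3, 4, 5, 7}; that leaves 6.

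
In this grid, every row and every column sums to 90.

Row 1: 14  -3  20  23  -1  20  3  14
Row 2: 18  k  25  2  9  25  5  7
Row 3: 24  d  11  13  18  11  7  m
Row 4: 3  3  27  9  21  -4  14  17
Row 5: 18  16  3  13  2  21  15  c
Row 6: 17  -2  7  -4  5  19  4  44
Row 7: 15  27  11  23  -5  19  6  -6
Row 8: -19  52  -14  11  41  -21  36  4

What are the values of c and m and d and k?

c = 2, m = 8, d = -2, k = -1

Row 2 has 18 + 25 + 2 + 9 + 25 + 5 + 7 = 91; the blank must be 90 − 91 = -1.
Column 2 has -3 − 1 + 3 + 16 − 2 + 27 + 52 = 92; the blank must be 90 − 92 = -2.
Row 5 has 18 + 16 + 3 + 13 + 2 + 21 + 15 = 88; the blank must be 90 − 88 = 2.
Row 3 has 24 − 2 + 11 + 13 + 18 + 11 + 7 = 82; the blank must be 90 − 82 = 8.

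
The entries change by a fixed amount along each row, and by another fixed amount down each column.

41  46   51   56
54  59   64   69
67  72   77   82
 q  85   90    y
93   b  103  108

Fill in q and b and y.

Along each row the entries change by 5 per step; down each column they change by 13.
Row 4: from 85 at column 2, stepping by 5 to column 1 gives 80.
Row 5: from 93 at column 1, stepping by 5 to column 2 gives 98.
Row 4: from 85 at column 2, stepping by 5 to column 4 gives 95.

q = 80, b = 98, y = 95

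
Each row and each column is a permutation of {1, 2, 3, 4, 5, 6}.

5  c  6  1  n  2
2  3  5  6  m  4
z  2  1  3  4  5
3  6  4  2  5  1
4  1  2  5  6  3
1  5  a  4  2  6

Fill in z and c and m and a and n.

For row 1, column 2: column 2 already has {1, 2, 3, 5, 6}; that leaves 4.
For row 1, column 5: row 1 already has {1, 2, 4, 5, 6}; that leaves 3.
Cell (3,1): row 3 already has {1, 2, 3, 4, 5} → 6.
At (row 2, col 5): row 2 already has {2, 3, 4, 5, 6}, so the value is 1.
At (row 6, col 3): row 6 already has {1, 2, 4, 5, 6}, so the value is 3.

z = 6, c = 4, m = 1, a = 3, n = 3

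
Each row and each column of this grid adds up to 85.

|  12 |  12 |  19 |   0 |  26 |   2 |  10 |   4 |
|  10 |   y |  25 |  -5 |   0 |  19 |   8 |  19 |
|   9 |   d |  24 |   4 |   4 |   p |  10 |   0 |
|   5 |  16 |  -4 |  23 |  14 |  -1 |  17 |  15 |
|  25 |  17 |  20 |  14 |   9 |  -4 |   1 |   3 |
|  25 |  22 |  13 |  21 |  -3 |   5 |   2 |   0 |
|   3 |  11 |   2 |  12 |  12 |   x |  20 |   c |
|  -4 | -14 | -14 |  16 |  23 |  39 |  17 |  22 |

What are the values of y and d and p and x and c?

Row 2 has 10 + 25 − 5 + 0 + 19 + 8 + 19 = 76; the blank must be 85 − 76 = 9.
Column 2 has 12 + 9 + 16 + 17 + 22 + 11 − 14 = 73; the blank must be 85 − 73 = 12.
Column 8 has 4 + 19 + 0 + 15 + 3 + 0 + 22 = 63; the blank must be 85 − 63 = 22.
Row 7 has 3 + 11 + 2 + 12 + 12 + 20 + 22 = 82; the blank must be 85 − 82 = 3.
Row 3 has 9 + 12 + 24 + 4 + 4 + 10 + 0 = 63; the blank must be 85 − 63 = 22.

y = 9, d = 12, p = 22, x = 3, c = 22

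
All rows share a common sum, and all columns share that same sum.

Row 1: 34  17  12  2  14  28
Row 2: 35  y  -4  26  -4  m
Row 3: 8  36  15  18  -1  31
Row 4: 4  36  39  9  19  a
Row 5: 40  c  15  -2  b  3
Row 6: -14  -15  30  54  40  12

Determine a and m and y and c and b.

a = 0, m = 33, y = 21, c = 12, b = 39

Rows 1 and 3 both sum to 107, so that's the common total.
Column 5: 14 − 4 − 1 + 19 + 40 = 68, so its missing entry is 107 − 68 = 39.
Row 5: 40 + 15 − 2 + 39 + 3 = 95, so its missing entry is 107 − 95 = 12.
Column 2: 17 + 36 + 36 + 12 − 15 = 86, so its missing entry is 107 − 86 = 21.
Row 2: 35 + 21 − 4 + 26 − 4 = 74, so its missing entry is 107 − 74 = 33.
Row 4: 4 + 36 + 39 + 9 + 19 = 107, so its missing entry is 107 − 107 = 0.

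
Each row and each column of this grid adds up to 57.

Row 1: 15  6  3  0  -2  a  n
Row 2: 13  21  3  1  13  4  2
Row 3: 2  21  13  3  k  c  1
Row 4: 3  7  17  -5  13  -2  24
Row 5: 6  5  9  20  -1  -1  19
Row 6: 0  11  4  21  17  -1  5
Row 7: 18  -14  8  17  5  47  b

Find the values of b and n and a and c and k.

The known cells in column 5 total 45, leaving 57 − 45 = 12 for the blank.
The known cells in row 7 total 81, leaving 57 − 81 = -24 for the blank.
The known cells in column 7 total 27, leaving 57 − 27 = 30 for the blank.
The known cells in row 1 total 52, leaving 57 − 52 = 5 for the blank.
The known cells in row 3 total 52, leaving 57 − 52 = 5 for the blank.

b = -24, n = 30, a = 5, c = 5, k = 12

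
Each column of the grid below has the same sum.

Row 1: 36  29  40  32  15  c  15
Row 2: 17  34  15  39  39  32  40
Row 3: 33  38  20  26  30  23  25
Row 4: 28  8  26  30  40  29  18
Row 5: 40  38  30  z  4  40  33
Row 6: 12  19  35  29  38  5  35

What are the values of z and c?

Column 2 sums to 166 and so does column 3; that's the common total.
In column 4 the known cells total 156, leaving 166 − 156 = 10.
In column 6 the known cells total 129, leaving 166 − 129 = 37.

z = 10, c = 37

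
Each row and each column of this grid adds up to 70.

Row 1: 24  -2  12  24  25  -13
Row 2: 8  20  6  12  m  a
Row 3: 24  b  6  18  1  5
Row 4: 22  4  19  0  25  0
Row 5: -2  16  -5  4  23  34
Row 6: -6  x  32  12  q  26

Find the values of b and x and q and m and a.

b = 16, x = 16, q = -10, m = 6, a = 18

Row 3 has 24 + 6 + 18 + 1 + 5 = 54; the blank must be 70 − 54 = 16.
Column 6 has -13 + 5 + 0 + 34 + 26 = 52; the blank must be 70 − 52 = 18.
Column 2 has -2 + 20 + 16 + 4 + 16 = 54; the blank must be 70 − 54 = 16.
Row 6 has -6 + 16 + 32 + 12 + 26 = 80; the blank must be 70 − 80 = -10.
Row 2 has 8 + 20 + 6 + 12 + 18 = 64; the blank must be 70 − 64 = 6.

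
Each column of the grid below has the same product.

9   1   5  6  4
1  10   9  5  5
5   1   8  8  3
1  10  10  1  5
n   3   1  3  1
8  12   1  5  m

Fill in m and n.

Columns 3 and 4 each multiply to 3600, so every column has product 3600.
Column 5: 4×5×3×5×1 = 300, so the missing entry is 3600 ÷ 300 = 12.
Column 1: 9×1×5×1×8 = 360, so the missing entry is 3600 ÷ 360 = 10.

m = 12, n = 10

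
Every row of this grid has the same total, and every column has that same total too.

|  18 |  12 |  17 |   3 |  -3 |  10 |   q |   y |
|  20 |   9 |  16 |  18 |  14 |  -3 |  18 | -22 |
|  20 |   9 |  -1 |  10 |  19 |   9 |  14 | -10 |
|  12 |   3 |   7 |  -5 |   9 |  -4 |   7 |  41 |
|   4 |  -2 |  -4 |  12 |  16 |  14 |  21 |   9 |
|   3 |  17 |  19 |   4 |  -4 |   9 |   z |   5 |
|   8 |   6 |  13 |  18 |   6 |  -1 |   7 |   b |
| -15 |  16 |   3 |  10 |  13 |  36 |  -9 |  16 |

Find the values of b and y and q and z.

b = 13, y = 18, q = -5, z = 17

Rows 2 and 3 both sum to 70, so that's the common total.
The known cells in row 7 total 57, leaving 70 − 57 = 13 for the blank.
The known cells in column 8 total 52, leaving 70 − 52 = 18 for the blank.
The known cells in row 6 total 53, leaving 70 − 53 = 17 for the blank.
The known cells in row 1 total 75, leaving 70 − 75 = -5 for the blank.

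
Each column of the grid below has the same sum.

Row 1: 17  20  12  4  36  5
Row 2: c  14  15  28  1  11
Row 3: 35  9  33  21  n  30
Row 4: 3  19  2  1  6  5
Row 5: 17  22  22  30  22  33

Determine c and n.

Column 2 sums to 84 and so does column 3; that's the common total.
In column 1 the known cells total 72, leaving 84 − 72 = 12.
In column 5 the known cells total 65, leaving 84 − 65 = 19.

c = 12, n = 19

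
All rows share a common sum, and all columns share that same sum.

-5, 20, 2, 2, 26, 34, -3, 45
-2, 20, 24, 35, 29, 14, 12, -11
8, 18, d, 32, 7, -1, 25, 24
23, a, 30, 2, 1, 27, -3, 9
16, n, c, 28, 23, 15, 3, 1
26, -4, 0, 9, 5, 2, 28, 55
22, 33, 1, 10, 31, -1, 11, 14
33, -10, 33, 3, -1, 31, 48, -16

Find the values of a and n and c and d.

a = 32, n = 12, c = 23, d = 8

Rows 1 and 2 both sum to 121, so that's the common total.
Row 4: 23 + 30 + 2 + 1 + 27 − 3 + 9 = 89, so its missing entry is 121 − 89 = 32.
Column 2: 20 + 20 + 18 + 32 − 4 + 33 − 10 = 109, so its missing entry is 121 − 109 = 12.
Row 5: 16 + 12 + 28 + 23 + 15 + 3 + 1 = 98, so its missing entry is 121 − 98 = 23.
Row 3: 8 + 18 + 32 + 7 − 1 + 25 + 24 = 113, so its missing entry is 121 − 113 = 8.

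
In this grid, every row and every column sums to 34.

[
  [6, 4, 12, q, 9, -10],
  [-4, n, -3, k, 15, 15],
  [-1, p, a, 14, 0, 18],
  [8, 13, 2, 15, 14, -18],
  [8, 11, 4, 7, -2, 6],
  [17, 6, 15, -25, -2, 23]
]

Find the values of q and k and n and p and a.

The known cells in row 1 total 21, leaving 34 − 21 = 13 for the blank.
The known cells in column 3 total 30, leaving 34 − 30 = 4 for the blank.
The known cells in row 3 total 35, leaving 34 − 35 = -1 for the blank.
The known cells in column 2 total 33, leaving 34 − 33 = 1 for the blank.
The known cells in row 2 total 24, leaving 34 − 24 = 10 for the blank.

q = 13, k = 10, n = 1, p = -1, a = 4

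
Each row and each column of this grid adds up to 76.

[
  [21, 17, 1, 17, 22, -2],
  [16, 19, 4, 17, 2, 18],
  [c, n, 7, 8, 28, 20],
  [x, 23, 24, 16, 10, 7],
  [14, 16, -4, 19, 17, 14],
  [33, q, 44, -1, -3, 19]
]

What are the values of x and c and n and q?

The known cells in row 6 total 92, leaving 76 − 92 = -16 for the blank.
The known cells in column 2 total 59, leaving 76 − 59 = 17 for the blank.
The known cells in row 3 total 80, leaving 76 − 80 = -4 for the blank.
The known cells in row 4 total 80, leaving 76 − 80 = -4 for the blank.

x = -4, c = -4, n = 17, q = -16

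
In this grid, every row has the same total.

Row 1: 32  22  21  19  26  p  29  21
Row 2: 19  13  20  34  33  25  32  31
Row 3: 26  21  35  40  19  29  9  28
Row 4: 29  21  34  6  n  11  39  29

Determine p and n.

p = 37, n = 38

The complete rows each total 207.
Row 1 is missing 207 − 170 = 37 (since 32 + 22 + 21 + 19 + 26 + 29 + 21 = 170).
Row 4 is missing 207 − 169 = 38 (since 29 + 21 + 34 + 6 + 11 + 39 + 29 = 169).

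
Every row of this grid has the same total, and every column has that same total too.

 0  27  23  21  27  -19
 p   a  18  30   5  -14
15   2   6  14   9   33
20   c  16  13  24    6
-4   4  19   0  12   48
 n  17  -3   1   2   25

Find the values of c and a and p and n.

Rows 1 and 3 both sum to 79, so that's the common total.
Row 4: 20 + 16 + 13 + 24 + 6 = 79, so its missing entry is 79 − 79 = 0.
Column 2: 27 + 2 + 0 + 4 + 17 = 50, so its missing entry is 79 − 50 = 29.
Row 2: 29 + 18 + 30 + 5 − 14 = 68, so its missing entry is 79 − 68 = 11.
Row 6: 17 − 3 + 1 + 2 + 25 = 42, so its missing entry is 79 − 42 = 37.

c = 0, a = 29, p = 11, n = 37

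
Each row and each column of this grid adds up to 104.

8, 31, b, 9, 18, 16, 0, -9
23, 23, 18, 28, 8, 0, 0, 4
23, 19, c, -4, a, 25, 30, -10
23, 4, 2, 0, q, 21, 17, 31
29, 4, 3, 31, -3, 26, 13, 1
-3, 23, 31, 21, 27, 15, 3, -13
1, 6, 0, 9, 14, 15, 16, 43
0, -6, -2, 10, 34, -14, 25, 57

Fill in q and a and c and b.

q = 6, a = 0, c = 21, b = 31

Row 1 has 8 + 31 + 9 + 18 + 16 + 0 − 9 = 73; the blank must be 104 − 73 = 31.
Row 4 has 23 + 4 + 2 + 0 + 21 + 17 + 31 = 98; the blank must be 104 − 98 = 6.
Column 5 has 18 + 8 + 6 − 3 + 27 + 14 + 34 = 104; the blank must be 104 − 104 = 0.
Row 3 has 23 + 19 − 4 + 0 + 25 + 30 − 10 = 83; the blank must be 104 − 83 = 21.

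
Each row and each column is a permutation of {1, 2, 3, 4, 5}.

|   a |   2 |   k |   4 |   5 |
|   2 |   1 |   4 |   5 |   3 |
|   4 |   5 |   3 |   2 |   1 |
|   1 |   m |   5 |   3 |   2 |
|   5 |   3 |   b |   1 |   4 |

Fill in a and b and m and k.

a = 3, b = 2, m = 4, k = 1

Cell (4,2): row 4 already has {1, 2, 3, 5} → 4.
For row 5, column 3: row 5 already has {1, 3, 4, 5}; that leaves 2.
For row 1, column 3: column 3 already has {2, 3, 4, 5}; that leaves 1.
For row 1, column 1: row 1 already has {1, 2, 4, 5}; that leaves 3.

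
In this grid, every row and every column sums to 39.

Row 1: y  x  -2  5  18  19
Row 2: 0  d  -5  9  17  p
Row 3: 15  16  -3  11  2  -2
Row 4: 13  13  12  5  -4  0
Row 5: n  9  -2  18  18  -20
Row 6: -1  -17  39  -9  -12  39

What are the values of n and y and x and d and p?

Row 5: 9 − 2 + 18 + 18 − 20 = 23, so its missing entry is 39 − 23 = 16.
Column 6: 19 − 2 + 0 − 20 + 39 = 36, so its missing entry is 39 − 36 = 3.
Column 1: 0 + 15 + 13 + 16 − 1 = 43, so its missing entry is 39 − 43 = -4.
Row 1: -4 − 2 + 5 + 18 + 19 = 36, so its missing entry is 39 − 36 = 3.
Row 2: 0 − 5 + 9 + 17 + 3 = 24, so its missing entry is 39 − 24 = 15.

n = 16, y = -4, x = 3, d = 15, p = 3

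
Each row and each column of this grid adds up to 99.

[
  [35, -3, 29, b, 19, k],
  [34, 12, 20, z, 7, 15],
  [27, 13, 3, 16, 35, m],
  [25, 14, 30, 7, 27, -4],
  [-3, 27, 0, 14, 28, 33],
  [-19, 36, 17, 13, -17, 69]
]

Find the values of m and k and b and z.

Row 3: 27 + 13 + 3 + 16 + 35 = 94, so its missing entry is 99 − 94 = 5.
Row 2: 34 + 12 + 20 + 7 + 15 = 88, so its missing entry is 99 − 88 = 11.
Column 6: 15 + 5 − 4 + 33 + 69 = 118, so its missing entry is 99 − 118 = -19.
Row 1: 35 − 3 + 29 + 19 − 19 = 61, so its missing entry is 99 − 61 = 38.

m = 5, k = -19, b = 38, z = 11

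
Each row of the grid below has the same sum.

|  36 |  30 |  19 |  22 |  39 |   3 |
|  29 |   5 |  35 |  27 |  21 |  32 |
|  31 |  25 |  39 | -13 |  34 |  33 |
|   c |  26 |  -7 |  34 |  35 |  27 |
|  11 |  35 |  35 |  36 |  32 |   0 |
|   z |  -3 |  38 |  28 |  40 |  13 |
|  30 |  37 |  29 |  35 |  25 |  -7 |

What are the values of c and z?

c = 34, z = 33

The complete rows each total 149.
Row 4 is missing 149 − 115 = 34 (since 26 − 7 + 34 + 35 + 27 = 115).
Row 6 is missing 149 − 116 = 33 (since -3 + 38 + 28 + 40 + 13 = 116).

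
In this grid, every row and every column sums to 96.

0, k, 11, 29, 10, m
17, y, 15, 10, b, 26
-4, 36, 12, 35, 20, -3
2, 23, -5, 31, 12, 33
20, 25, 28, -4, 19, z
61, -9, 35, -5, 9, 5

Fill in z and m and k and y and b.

z = 8, m = 27, k = 19, y = 2, b = 26

Column 5 has 10 + 20 + 12 + 19 + 9 = 70; the blank must be 96 − 70 = 26.
Row 2 has 17 + 15 + 10 + 26 + 26 = 94; the blank must be 96 − 94 = 2.
Column 2 has 2 + 36 + 23 + 25 − 9 = 77; the blank must be 96 − 77 = 19.
Row 5 has 20 + 25 + 28 − 4 + 19 = 88; the blank must be 96 − 88 = 8.
Row 1 has 0 + 19 + 11 + 29 + 10 = 69; the blank must be 96 − 69 = 27.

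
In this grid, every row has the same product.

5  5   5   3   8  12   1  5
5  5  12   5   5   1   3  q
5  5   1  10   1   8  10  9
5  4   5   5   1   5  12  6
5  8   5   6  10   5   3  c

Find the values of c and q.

Rows 1 and 4 each multiply to 180000, so every row has product 180000.
Row 5: 5×8×5×6×10×5×3 = 180000, so the missing entry is 180000 ÷ 180000 = 1.
Row 2: 5×5×12×5×5×1×3 = 22500, so the missing entry is 180000 ÷ 22500 = 8.

c = 1, q = 8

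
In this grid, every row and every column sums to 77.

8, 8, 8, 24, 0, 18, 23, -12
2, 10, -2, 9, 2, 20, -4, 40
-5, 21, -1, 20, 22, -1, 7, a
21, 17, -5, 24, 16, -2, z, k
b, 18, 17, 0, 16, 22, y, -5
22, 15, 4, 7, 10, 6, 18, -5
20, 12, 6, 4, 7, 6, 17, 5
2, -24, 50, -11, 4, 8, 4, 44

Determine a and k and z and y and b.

The known cells in column 1 total 70, leaving 77 − 70 = 7 for the blank.
The known cells in row 3 total 63, leaving 77 − 63 = 14 for the blank.
The known cells in column 8 total 81, leaving 77 − 81 = -4 for the blank.
The known cells in row 5 total 75, leaving 77 − 75 = 2 for the blank.
The known cells in row 4 total 67, leaving 77 − 67 = 10 for the blank.

a = 14, k = -4, z = 10, y = 2, b = 7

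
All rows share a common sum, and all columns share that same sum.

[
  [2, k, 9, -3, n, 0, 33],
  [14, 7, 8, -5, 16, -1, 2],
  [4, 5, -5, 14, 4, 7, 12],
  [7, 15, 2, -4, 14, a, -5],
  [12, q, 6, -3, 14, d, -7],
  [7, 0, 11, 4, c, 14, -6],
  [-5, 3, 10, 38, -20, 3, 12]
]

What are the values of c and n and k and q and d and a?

c = 11, n = 2, k = -2, q = 13, d = 6, a = 12

Rows 2 and 3 both sum to 41, so that's the common total.
The known cells in row 6 total 30, leaving 41 − 30 = 11 for the blank.
The known cells in column 5 total 39, leaving 41 − 39 = 2 for the blank.
The known cells in row 1 total 43, leaving 41 − 43 = -2 for the blank.
The known cells in column 2 total 28, leaving 41 − 28 = 13 for the blank.
The known cells in row 5 total 35, leaving 41 − 35 = 6 for the blank.
The known cells in row 4 total 29, leaving 41 − 29 = 12 for the blank.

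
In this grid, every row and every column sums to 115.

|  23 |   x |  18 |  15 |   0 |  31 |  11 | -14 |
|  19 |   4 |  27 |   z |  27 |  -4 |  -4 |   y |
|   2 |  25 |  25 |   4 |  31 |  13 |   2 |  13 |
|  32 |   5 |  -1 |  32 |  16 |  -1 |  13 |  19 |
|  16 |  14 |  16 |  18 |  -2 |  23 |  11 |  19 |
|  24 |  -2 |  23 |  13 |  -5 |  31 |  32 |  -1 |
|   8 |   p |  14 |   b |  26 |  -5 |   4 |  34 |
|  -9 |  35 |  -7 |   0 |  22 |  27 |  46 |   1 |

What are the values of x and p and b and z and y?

x = 31, p = 3, b = 31, z = 2, y = 44

Row 1 has 23 + 18 + 15 + 0 + 31 + 11 − 14 = 84; the blank must be 115 − 84 = 31.
Column 2 has 31 + 4 + 25 + 5 + 14 − 2 + 35 = 112; the blank must be 115 − 112 = 3.
Column 8 has -14 + 13 + 19 + 19 − 1 + 34 + 1 = 71; the blank must be 115 − 71 = 44.
Row 7 has 8 + 3 + 14 + 26 − 5 + 4 + 34 = 84; the blank must be 115 − 84 = 31.
Row 2 has 19 + 4 + 27 + 27 − 4 − 4 + 44 = 113; the blank must be 115 − 113 = 2.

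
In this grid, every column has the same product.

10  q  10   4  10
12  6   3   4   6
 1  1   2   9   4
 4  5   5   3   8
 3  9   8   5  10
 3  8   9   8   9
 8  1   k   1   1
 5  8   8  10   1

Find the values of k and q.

k = 1, q = 10

Columns 1 and 5 each multiply to 172800, so every column has product 172800.
Column 3: 10×3×2×5×8×9×8 = 172800, so the missing entry is 172800 ÷ 172800 = 1.
Column 2: 6×1×5×9×8×1×8 = 17280, so the missing entry is 172800 ÷ 17280 = 10.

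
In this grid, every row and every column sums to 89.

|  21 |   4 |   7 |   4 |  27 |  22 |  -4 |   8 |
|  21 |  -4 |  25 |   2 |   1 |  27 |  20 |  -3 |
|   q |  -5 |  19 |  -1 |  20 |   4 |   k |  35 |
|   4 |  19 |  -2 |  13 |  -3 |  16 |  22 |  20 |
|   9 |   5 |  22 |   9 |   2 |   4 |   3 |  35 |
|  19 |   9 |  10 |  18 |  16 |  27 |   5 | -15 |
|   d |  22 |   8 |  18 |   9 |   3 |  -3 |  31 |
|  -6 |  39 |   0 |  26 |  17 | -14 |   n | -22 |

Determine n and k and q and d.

The known cells in row 8 total 40, leaving 89 − 40 = 49 for the blank.
The known cells in column 7 total 92, leaving 89 − 92 = -3 for the blank.
The known cells in row 3 total 69, leaving 89 − 69 = 20 for the blank.
The known cells in row 7 total 88, leaving 89 − 88 = 1 for the blank.

n = 49, k = -3, q = 20, d = 1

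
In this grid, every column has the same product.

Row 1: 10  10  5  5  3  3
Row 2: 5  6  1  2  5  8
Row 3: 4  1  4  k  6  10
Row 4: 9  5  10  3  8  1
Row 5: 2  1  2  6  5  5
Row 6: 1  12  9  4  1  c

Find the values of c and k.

c = 3, k = 5

Columns 1 and 3 each multiply to 3600, so every column has product 3600.
Column 6: 3×8×10×1×5 = 1200, so the missing entry is 3600 ÷ 1200 = 3.
Column 4: 5×2×3×6×4 = 720, so the missing entry is 3600 ÷ 720 = 5.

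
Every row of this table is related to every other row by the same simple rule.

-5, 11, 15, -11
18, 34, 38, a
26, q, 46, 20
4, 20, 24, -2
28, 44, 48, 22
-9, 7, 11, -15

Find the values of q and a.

The difference between any two rows is the same in every column — this is an addition table with the headers hidden.
Row 3 minus row 1 is 46 − 15 = 31, so its entry in column 2 is 11 + 31 = 42.
Row 2 minus row 1 is 38 − 15 = 23, so its entry in column 4 is -11 + 23 = 12.

q = 42, a = 12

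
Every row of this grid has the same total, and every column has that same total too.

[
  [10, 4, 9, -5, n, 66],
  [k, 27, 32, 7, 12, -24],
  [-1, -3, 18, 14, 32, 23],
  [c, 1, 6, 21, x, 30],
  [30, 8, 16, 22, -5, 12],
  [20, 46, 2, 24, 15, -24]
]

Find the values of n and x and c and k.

n = -1, x = 30, c = -5, k = 29

Rows 3 and 5 both sum to 83, so that's the common total.
The known cells in row 2 total 54, leaving 83 − 54 = 29 for the blank.
The known cells in row 1 total 84, leaving 83 − 84 = -1 for the blank.
The known cells in column 5 total 53, leaving 83 − 53 = 30 for the blank.
The known cells in row 4 total 88, leaving 83 − 88 = -5 for the blank.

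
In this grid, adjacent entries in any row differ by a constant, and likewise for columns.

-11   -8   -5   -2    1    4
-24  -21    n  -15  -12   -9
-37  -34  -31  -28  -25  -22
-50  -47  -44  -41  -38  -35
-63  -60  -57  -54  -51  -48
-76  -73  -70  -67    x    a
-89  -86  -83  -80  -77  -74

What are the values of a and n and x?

Along each row the entries change by 3 per step; down each column they change by -13.
Row 6: from -76 at column 1, stepping by 3 to column 6 gives -61.
Row 2: from -24 at column 1, stepping by 3 to column 3 gives -18.
Row 6: from -76 at column 1, stepping by 3 to column 5 gives -64.

a = -61, n = -18, x = -64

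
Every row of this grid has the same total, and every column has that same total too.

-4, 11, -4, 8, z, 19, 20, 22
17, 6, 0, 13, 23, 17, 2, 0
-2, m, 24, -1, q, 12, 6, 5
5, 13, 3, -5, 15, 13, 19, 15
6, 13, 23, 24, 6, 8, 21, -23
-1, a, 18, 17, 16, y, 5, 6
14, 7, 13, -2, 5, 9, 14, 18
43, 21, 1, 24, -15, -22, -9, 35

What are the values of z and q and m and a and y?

z = 6, q = 22, m = 12, a = -5, y = 22

Rows 2 and 4 both sum to 78, so that's the common total.
Column 6 has 19 + 17 + 12 + 13 + 8 + 9 − 22 = 56; the blank must be 78 − 56 = 22.
Row 1 has -4 + 11 − 4 + 8 + 19 + 20 + 22 = 72; the blank must be 78 − 72 = 6.
Column 5 has 6 + 23 + 15 + 6 + 16 + 5 − 15 = 56; the blank must be 78 − 56 = 22.
Row 3 has -2 + 24 − 1 + 22 + 12 + 6 + 5 = 66; the blank must be 78 − 66 = 12.
Row 6 has -1 + 18 + 17 + 16 + 22 + 5 + 6 = 83; the blank must be 78 − 83 = -5.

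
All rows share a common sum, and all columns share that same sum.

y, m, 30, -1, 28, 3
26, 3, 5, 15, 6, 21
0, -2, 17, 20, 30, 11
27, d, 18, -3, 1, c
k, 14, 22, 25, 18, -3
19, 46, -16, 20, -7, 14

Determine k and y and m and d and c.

Rows 2 and 3 both sum to 76, so that's the common total.
The known cells in row 5 total 76, leaving 76 − 76 = 0 for the blank.
The known cells in column 1 total 72, leaving 76 − 72 = 4 for the blank.
The known cells in row 1 total 64, leaving 76 − 64 = 12 for the blank.
The known cells in column 2 total 73, leaving 76 − 73 = 3 for the blank.
The known cells in row 4 total 46, leaving 76 − 46 = 30 for the blank.

k = 0, y = 4, m = 12, d = 3, c = 30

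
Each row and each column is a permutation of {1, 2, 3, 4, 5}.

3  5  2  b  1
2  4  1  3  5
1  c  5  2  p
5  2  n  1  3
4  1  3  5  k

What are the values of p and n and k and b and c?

p = 4, n = 4, k = 2, b = 4, c = 3

For row 5, column 5: row 5 already has {1, 3, 4, 5}; that leaves 2.
At (row 3, col 5): column 5 already has {1, 2, 3, 5}, so the value is 4.
At (row 3, col 2): row 3 already has {1, 2, 4, 5}, so the value is 3.
At (row 1, col 4): row 1 already has {1, 2, 3, 5}, so the value is 4.
At (row 4, col 3): row 4 already has {1, 2, 3, 5}, so the value is 4.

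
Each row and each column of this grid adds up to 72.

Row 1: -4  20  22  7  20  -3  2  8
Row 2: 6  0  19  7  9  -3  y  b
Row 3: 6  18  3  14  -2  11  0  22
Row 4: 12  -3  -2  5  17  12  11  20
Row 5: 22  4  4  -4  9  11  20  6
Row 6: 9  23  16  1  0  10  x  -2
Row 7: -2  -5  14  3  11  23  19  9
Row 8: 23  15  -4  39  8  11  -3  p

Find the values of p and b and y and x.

p = -17, b = 26, y = 8, x = 15

The known cells in row 6 total 57, leaving 72 − 57 = 15 for the blank.
The known cells in column 7 total 64, leaving 72 − 64 = 8 for the blank.
The known cells in row 2 total 46, leaving 72 − 46 = 26 for the blank.
The known cells in row 8 total 89, leaving 72 − 89 = -17 for the blank.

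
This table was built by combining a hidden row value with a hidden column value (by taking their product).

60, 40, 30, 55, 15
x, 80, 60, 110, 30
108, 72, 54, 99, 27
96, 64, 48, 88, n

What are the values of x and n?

Each row is a constant multiple of every other row — this is a multiplication table with the headers hidden.
Row 2 is 110/55 = 2/1 times row 1, so its entry in column 1 is 60 × 2/1 = 120.
Row 4 is 88/55 = 8/5 times row 1, so its entry in column 5 is 15 × 8/5 = 24.

x = 120, n = 24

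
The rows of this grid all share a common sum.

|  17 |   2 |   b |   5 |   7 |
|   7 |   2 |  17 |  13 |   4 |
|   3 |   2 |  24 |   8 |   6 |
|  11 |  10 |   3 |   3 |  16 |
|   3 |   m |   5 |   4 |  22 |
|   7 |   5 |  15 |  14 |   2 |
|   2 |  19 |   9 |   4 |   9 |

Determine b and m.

Row 2 sums to 43 and so does row 3; that's the common total.
In row 1 the known cells total 31, leaving 43 − 31 = 12.
In row 5 the known cells total 34, leaving 43 − 34 = 9.

b = 12, m = 9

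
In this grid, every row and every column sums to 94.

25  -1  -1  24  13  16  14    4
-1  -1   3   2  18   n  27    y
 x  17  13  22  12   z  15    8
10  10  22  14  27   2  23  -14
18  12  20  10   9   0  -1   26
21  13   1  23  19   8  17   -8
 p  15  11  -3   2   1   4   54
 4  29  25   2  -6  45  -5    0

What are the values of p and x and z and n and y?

Column 8: 4 + 8 − 14 + 26 − 8 + 54 + 0 = 70, so its missing entry is 94 − 70 = 24.
Row 2: -1 − 1 + 3 + 2 + 18 + 27 + 24 = 72, so its missing entry is 94 − 72 = 22.
Row 7: 15 + 11 − 3 + 2 + 1 + 4 + 54 = 84, so its missing entry is 94 − 84 = 10.
Column 1: 25 − 1 + 10 + 18 + 21 + 10 + 4 = 87, so its missing entry is 94 − 87 = 7.
Row 3: 7 + 17 + 13 + 22 + 12 + 15 + 8 = 94, so its missing entry is 94 − 94 = 0.

p = 10, x = 7, z = 0, n = 22, y = 24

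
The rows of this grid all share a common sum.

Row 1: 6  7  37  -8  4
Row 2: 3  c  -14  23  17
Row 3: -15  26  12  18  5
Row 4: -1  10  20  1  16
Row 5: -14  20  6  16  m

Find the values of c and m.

c = 17, m = 18

The complete rows each total 46.
Row 2 is missing 46 − 29 = 17 (since 3 − 14 + 23 + 17 = 29).
Row 5 is missing 46 − 28 = 18 (since -14 + 20 + 6 + 16 = 28).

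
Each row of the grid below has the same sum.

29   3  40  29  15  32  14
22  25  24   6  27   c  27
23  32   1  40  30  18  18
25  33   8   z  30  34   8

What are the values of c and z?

Rows 1 and 3 both add up to 162, so every row sums to 162.
Row 2: 22 + 25 + 24 + 6 + 27 + 27 = 131, so the missing entry is 162 − 131 = 31.
Row 4: 25 + 33 + 8 + 30 + 34 + 8 = 138, so the missing entry is 162 − 138 = 24.

c = 31, z = 24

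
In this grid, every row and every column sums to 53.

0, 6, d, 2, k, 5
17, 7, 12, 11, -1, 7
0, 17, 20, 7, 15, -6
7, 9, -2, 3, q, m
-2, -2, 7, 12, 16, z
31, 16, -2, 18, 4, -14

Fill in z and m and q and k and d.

z = 22, m = 39, q = -3, k = 22, d = 18

Row 5 has -2 − 2 + 7 + 12 + 16 = 31; the blank must be 53 − 31 = 22.
Column 3 has 12 + 20 − 2 + 7 − 2 = 35; the blank must be 53 − 35 = 18.
Row 1 has 0 + 6 + 18 + 2 + 5 = 31; the blank must be 53 − 31 = 22.
Column 5 has 22 − 1 + 15 + 16 + 4 = 56; the blank must be 53 − 56 = -3.
Row 4 has 7 + 9 − 2 + 3 − 3 = 14; the blank must be 53 − 14 = 39.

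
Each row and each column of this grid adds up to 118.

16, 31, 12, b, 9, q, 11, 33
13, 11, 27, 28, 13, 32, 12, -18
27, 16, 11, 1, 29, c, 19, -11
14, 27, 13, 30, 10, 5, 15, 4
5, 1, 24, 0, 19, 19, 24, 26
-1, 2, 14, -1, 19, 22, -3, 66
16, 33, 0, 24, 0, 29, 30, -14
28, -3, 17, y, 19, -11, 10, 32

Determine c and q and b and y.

c = 26, q = -4, b = 10, y = 26

Row 8: 28 − 3 + 17 + 19 − 11 + 10 + 32 = 92, so its missing entry is 118 − 92 = 26.
Row 3: 27 + 16 + 11 + 1 + 29 + 19 − 11 = 92, so its missing entry is 118 − 92 = 26.
Column 6: 32 + 26 + 5 + 19 + 22 + 29 − 11 = 122, so its missing entry is 118 − 122 = -4.
Row 1: 16 + 31 + 12 + 9 − 4 + 11 + 33 = 108, so its missing entry is 118 − 108 = 10.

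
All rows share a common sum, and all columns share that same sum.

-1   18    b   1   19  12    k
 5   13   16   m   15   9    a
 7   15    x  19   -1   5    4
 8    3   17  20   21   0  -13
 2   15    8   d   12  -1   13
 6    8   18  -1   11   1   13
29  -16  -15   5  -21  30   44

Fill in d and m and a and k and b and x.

d = 7, m = 5, a = -7, k = 2, b = 5, x = 7

Rows 4 and 6 both sum to 56, so that's the common total.
The known cells in row 5 total 49, leaving 56 − 49 = 7 for the blank.
The known cells in row 3 total 49, leaving 56 − 49 = 7 for the blank.
The known cells in column 3 total 51, leaving 56 − 51 = 5 for the blank.
The known cells in row 1 total 54, leaving 56 − 54 = 2 for the blank.
The known cells in column 7 total 63, leaving 56 − 63 = -7 for the blank.
The known cells in row 2 total 51, leaving 56 − 51 = 5 for the blank.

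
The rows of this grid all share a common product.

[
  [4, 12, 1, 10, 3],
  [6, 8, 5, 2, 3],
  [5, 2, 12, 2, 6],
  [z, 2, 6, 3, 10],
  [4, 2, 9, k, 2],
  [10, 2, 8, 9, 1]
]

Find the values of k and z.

k = 10, z = 4

Rows 2 and 3 each multiply to 1440, so every row has product 1440.
Row 5: 4×2×9×2 = 144, so the missing entry is 1440 ÷ 144 = 10.
Row 4: 2×6×3×10 = 360, so the missing entry is 1440 ÷ 360 = 4.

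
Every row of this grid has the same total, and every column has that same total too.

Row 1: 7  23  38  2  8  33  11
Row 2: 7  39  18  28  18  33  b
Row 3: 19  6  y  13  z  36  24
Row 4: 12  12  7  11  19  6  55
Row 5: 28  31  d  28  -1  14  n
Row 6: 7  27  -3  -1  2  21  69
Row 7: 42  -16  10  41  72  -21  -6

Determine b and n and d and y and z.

b = -21, n = -10, d = 32, y = 20, z = 4

Rows 1 and 4 both sum to 122, so that's the common total.
The known cells in column 5 total 118, leaving 122 − 118 = 4 for the blank.
The known cells in row 3 total 102, leaving 122 − 102 = 20 for the blank.
The known cells in column 3 total 90, leaving 122 − 90 = 32 for the blank.
The known cells in row 5 total 132, leaving 122 − 132 = -10 for the blank.
The known cells in row 2 total 143, leaving 122 − 143 = -21 for the blank.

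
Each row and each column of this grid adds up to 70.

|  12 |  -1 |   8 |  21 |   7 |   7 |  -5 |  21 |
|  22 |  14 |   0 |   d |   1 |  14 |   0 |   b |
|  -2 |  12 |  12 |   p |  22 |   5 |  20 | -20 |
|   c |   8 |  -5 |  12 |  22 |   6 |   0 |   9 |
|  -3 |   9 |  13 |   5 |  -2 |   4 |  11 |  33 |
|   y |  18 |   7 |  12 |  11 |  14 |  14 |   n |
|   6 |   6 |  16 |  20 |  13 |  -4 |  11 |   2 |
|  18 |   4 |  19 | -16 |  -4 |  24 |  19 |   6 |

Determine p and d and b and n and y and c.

p = 21, d = -5, b = 24, n = -5, y = -1, c = 18

The known cells in row 4 total 52, leaving 70 − 52 = 18 for the blank.
The known cells in row 3 total 49, leaving 70 − 49 = 21 for the blank.
The known cells in column 1 total 71, leaving 70 − 71 = -1 for the blank.
The known cells in row 6 total 75, leaving 70 − 75 = -5 for the blank.
The known cells in column 8 total 46, leaving 70 − 46 = 24 for the blank.
The known cells in row 2 total 75, leaving 70 − 75 = -5 for the blank.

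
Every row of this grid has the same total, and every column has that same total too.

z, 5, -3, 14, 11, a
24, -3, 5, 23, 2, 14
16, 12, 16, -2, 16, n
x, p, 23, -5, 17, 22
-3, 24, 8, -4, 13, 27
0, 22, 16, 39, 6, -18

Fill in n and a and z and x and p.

n = 7, a = 13, z = 25, x = 3, p = 5

Rows 2 and 5 both sum to 65, so that's the common total.
Column 2: 5 − 3 + 12 + 24 + 22 = 60, so its missing entry is 65 − 60 = 5.
Row 4: 5 + 23 − 5 + 17 + 22 = 62, so its missing entry is 65 − 62 = 3.
Column 1: 24 + 16 + 3 − 3 + 0 = 40, so its missing entry is 65 − 40 = 25.
Row 1: 25 + 5 − 3 + 14 + 11 = 52, so its missing entry is 65 − 52 = 13.
Row 3: 16 + 12 + 16 − 2 + 16 = 58, so its missing entry is 65 − 58 = 7.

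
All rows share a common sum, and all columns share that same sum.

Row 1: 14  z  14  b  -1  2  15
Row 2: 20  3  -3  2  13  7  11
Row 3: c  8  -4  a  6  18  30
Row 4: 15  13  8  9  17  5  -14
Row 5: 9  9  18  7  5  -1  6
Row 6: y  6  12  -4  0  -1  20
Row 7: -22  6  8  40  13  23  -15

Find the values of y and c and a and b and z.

y = 20, c = -3, a = -2, b = 1, z = 8

Rows 2 and 4 both sum to 53, so that's the common total.
Column 2: 3 + 8 + 13 + 9 + 6 + 6 = 45, so its missing entry is 53 − 45 = 8.
Row 1: 14 + 8 + 14 − 1 + 2 + 15 = 52, so its missing entry is 53 − 52 = 1.
Column 4: 1 + 2 + 9 + 7 − 4 + 40 = 55, so its missing entry is 53 − 55 = -2.
Row 3: 8 − 4 − 2 + 6 + 18 + 30 = 56, so its missing entry is 53 − 56 = -3.
Row 6: 6 + 12 − 4 + 0 − 1 + 20 = 33, so its missing entry is 53 − 33 = 20.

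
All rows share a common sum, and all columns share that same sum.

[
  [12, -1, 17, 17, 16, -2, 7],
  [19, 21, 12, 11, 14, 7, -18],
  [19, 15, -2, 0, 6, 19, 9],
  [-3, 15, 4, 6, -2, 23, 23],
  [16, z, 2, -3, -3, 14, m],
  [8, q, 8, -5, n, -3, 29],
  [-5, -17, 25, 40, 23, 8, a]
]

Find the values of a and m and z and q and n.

Rows 1 and 2 both sum to 66, so that's the common total.
Column 5: 16 + 14 + 6 − 2 − 3 + 23 = 54, so its missing entry is 66 − 54 = 12.
Row 6: 8 + 8 − 5 + 12 − 3 + 29 = 49, so its missing entry is 66 − 49 = 17.
Row 7: -5 − 17 + 25 + 40 + 23 + 8 = 74, so its missing entry is 66 − 74 = -8.
Column 7: 7 − 18 + 9 + 23 + 29 − 8 = 42, so its missing entry is 66 − 42 = 24.
Row 5: 16 + 2 − 3 − 3 + 14 + 24 = 50, so its missing entry is 66 − 50 = 16.

a = -8, m = 24, z = 16, q = 17, n = 12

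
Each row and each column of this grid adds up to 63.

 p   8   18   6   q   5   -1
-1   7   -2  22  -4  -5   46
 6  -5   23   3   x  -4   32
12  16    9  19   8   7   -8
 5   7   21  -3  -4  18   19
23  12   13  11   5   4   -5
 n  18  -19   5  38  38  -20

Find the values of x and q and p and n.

x = 8, q = 12, p = 15, n = 3

Row 3 has 6 − 5 + 23 + 3 − 4 + 32 = 55; the blank must be 63 − 55 = 8.
Row 7 has 18 − 19 + 5 + 38 + 38 − 20 = 60; the blank must be 63 − 60 = 3.
Column 5 has -4 + 8 + 8 − 4 + 5 + 38 = 51; the blank must be 63 − 51 = 12.
Row 1 has 8 + 18 + 6 + 12 + 5 − 1 = 48; the blank must be 63 − 48 = 15.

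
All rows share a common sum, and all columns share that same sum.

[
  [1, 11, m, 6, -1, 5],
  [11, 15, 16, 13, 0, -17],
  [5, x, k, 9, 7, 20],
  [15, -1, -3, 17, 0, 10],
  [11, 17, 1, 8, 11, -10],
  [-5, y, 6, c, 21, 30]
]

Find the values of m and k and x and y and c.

Rows 2 and 4 both sum to 38, so that's the common total.
The known cells in row 1 total 22, leaving 38 − 22 = 16 for the blank.
The known cells in column 3 total 36, leaving 38 − 36 = 2 for the blank.
The known cells in row 3 total 43, leaving 38 − 43 = -5 for the blank.
The known cells in column 2 total 37, leaving 38 − 37 = 1 for the blank.
The known cells in row 6 total 53, leaving 38 − 53 = -15 for the blank.

m = 16, k = 2, x = -5, y = 1, c = -15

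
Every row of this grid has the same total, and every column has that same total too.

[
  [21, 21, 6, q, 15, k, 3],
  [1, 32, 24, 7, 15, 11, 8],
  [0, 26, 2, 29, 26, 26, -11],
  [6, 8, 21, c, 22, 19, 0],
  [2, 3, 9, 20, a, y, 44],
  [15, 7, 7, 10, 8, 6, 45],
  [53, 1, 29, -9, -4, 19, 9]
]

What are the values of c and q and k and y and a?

c = 22, q = 19, k = 13, y = 4, a = 16

Rows 2 and 3 both sum to 98, so that's the common total.
The known cells in column 5 total 82, leaving 98 − 82 = 16 for the blank.
The known cells in row 5 total 94, leaving 98 − 94 = 4 for the blank.
The known cells in row 4 total 76, leaving 98 − 76 = 22 for the blank.
The known cells in column 4 total 79, leaving 98 − 79 = 19 for the blank.
The known cells in row 1 total 85, leaving 98 − 85 = 13 for the blank.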